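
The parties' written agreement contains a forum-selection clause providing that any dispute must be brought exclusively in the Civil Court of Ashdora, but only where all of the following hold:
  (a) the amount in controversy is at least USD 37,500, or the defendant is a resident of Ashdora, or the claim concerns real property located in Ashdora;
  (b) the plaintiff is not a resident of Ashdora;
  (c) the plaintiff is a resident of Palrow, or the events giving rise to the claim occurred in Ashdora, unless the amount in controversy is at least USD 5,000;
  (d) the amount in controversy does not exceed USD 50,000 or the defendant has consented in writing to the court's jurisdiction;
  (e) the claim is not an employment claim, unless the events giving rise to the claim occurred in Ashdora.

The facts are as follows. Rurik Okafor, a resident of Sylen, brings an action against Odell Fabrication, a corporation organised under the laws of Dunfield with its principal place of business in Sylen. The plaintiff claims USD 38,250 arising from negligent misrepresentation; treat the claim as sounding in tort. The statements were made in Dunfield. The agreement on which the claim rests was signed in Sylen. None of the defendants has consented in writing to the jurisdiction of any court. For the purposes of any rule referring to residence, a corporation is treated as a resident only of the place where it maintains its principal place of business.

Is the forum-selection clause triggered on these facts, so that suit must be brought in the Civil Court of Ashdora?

Yes

The Civil Court of Ashdora:
  (a) The amount in controversy is USD 38,250, which meets the $37,500 floor — that alternative is enough. Satisfied.
  (b) The plaintiff resides in Sylen, which is not Ashdora. Satisfied.
  (c) The plaintiff resides in Sylen, not Palrow; the operative events occurred in Dunfield, not Ashdora — every alternative fails. However, the amount in controversy is 38,250 dollars, which meets the USD 5,000 floor, so the 'unless' proviso supplies this condition. Satisfied.
  (d) The amount in controversy is $38,250, within the $50,000 ceiling, so one alternative holds. Met.
  (e) The claim is a tort claim, not an employment claim. Met.
  → Forum clause is triggered.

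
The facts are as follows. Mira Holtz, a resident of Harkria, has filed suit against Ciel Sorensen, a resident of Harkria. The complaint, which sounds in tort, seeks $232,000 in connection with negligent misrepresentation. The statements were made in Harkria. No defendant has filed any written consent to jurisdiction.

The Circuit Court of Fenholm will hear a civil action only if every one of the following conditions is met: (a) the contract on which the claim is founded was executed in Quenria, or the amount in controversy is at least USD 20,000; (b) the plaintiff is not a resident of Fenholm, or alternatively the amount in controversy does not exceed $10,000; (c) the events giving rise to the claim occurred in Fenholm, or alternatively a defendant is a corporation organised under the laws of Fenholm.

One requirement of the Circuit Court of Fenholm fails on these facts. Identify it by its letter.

(c)

The Circuit Court of Fenholm:
  (a) The amount in controversy is 232,000 dollars, which meets the 20,000 dollars floor, so one alternative holds. Condition met.
  (b) The plaintiff resides in Harkria, which is not Fenholm, which satisfies one of the alternatives. Satisfied.
  (c) The operative events occurred in Harkria, not Fenholm; no defendant is a corporation — every alternative fails. Condition not met.
Only condition (c) fails.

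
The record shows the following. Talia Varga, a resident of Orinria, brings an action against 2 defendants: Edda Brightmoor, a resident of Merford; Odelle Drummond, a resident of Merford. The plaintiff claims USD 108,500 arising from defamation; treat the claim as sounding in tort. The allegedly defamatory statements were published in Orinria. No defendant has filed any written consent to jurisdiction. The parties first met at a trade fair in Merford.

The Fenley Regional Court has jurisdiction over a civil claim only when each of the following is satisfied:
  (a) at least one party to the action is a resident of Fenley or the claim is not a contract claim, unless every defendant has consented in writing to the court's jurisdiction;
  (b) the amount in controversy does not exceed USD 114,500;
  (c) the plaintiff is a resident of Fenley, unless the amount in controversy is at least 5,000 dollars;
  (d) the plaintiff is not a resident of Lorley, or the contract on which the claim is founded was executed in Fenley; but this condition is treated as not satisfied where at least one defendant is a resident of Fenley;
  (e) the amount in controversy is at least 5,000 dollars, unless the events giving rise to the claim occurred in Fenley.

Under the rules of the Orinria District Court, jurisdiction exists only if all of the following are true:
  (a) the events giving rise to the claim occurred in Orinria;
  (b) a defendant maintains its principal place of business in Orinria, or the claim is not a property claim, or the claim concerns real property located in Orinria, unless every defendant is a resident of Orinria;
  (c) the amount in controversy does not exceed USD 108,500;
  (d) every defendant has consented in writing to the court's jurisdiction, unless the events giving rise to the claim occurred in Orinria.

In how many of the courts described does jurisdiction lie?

The Fenley Regional Court:
  (a) The claim is a tort claim, not a contract claim, so one alternative holds. Condition met.
  (b) The amount in controversy is $108,500, within the $114,500 ceiling. Satisfied.
  (c) The plaintiff resides in Orinria, not Fenley. The proviso rescues it, though: the amount in controversy is 108,500 dollars, which meets the $5,000 floor. Condition met.
  (d) The plaintiff resides in Orinria, which is not Lorley, so this disjunct is met. And the carve-out is inapplicable — no defendant resides in Fenley (they reside in Merford, Merford). Satisfied.
  (e) The amount in controversy is $108,500, which meets the 5,000 dollars floor. Met.
  → Every requirement is satisfied — jurisdiction.
The Orinria District Court:
  (a) The operative events occurred in Orinria. Condition met.
  (b) The claim is a tort claim, not a property claim, which satisfies one of the alternatives. Satisfied.
  (c) The amount in controversy is USD 108,500, within the USD 108,500 ceiling. Satisfied.
  (d) No such written consent has been filed. But the operative events occurred in Orinria, and the 'unless' clause therefore excuses the requirement. Met.
  → Every requirement is satisfied — jurisdiction.
Courts with jurisdiction: the Fenley Regional Court, the Orinria District Court — 2 in total.

2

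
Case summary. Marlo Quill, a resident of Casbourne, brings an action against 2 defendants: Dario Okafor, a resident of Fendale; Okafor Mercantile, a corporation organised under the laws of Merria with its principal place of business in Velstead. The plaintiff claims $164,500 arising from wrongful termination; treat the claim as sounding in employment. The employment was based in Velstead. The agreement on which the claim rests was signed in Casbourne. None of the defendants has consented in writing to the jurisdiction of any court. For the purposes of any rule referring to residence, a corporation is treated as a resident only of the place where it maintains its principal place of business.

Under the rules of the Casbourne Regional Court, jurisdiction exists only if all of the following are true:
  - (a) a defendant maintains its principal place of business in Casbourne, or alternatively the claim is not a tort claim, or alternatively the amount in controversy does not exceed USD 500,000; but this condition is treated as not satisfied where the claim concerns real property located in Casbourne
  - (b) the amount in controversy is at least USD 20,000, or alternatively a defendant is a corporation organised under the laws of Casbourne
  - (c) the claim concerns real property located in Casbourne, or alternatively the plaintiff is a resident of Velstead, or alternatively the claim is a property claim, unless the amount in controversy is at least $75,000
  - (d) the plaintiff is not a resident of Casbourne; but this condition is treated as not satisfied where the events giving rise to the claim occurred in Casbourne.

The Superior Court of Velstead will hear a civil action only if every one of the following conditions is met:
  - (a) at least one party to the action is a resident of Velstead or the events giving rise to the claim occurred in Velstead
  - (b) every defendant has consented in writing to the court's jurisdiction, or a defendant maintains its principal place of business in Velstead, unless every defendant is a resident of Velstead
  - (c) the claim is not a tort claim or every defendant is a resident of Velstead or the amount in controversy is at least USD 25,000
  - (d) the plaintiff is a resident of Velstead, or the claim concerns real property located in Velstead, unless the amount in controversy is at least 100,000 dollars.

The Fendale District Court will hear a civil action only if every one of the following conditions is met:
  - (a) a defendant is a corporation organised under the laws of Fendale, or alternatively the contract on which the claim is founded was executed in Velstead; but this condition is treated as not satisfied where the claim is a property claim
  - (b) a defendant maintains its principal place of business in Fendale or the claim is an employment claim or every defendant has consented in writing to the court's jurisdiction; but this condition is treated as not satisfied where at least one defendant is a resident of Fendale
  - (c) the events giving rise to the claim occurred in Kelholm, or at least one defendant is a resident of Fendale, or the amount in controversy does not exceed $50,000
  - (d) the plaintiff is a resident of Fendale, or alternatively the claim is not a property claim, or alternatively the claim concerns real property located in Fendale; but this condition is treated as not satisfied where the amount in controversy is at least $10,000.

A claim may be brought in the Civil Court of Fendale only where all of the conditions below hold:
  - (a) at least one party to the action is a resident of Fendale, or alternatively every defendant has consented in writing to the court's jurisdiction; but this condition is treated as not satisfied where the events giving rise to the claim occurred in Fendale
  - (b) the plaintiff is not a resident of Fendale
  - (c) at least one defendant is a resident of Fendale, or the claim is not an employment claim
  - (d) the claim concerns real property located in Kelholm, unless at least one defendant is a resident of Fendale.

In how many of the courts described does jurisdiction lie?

2

The Casbourne Regional Court:
  (a) The claim is an employment claim, not a tort claim, which satisfies one of the alternatives. The carve-out does not apply: the claim does not concern real property. Met.
  (b) The amount in controversy is USD 164,500, which meets the 20,000 dollars floor, so this disjunct is met. Met.
  (c) The claim does not concern real property; the plaintiff resides in Casbourne, not Velstead; the claim is an employment claim, not a property claim — every alternative fails. But the amount in controversy is USD 164,500, which meets the 75,000 dollars floor, and the 'unless' clause therefore excuses the requirement. Satisfied.
  (d) The plaintiff resides in Casbourne. Not satisfied.
  → No jurisdiction.
The Superior Court of Velstead:
  (a) Okafor Mercantile resides in Velstead, so this disjunct is met. Met.
  (b) Okafor Mercantile has its principal place of business in Velstead, which satisfies one of the alternatives. Met.
  (c) The claim is an employment claim, not a tort claim, so one alternative holds. Satisfied.
  (d) The plaintiff resides in Casbourne, not Velstead; the claim does not concern real property — none of the alternatives is met. However, the amount in controversy is USD 164,500, which meets the 100,000 dollars floor, so the 'unless' proviso supplies this condition. Condition met.
  → The court has jurisdiction.
The Fendale District Court:
  (a) The corporate defendant(s) are organised in Merria, not Fendale; the contract was executed in Casbourne, not Velstead — no alternative holds. Not met.
  (b) The claim is an employment claim, so this disjunct is met. But the carve-out bites: Dario Okafor resides in Fendale. Not satisfied.
  (c) Dario Okafor resides in Fendale, so one alternative holds. Satisfied.
  (d) The claim is an employment claim, not a property claim, so one alternative holds. But the carve-out bites: the amount in controversy is 164,500 dollars, which meets the USD 10,000 floor. Condition not met.
  → Not every requirement is met — no jurisdiction.
The Civil Court of Fendale:
  (a) Dario Okafor resides in Fendale, which satisfies one of the alternatives. The exception is not triggered, since the operative events occurred in Velstead, not Fendale. Satisfied.
  (b) The plaintiff resides in Casbourne, which is not Fendale. Satisfied.
  (c) Dario Okafor resides in Fendale, which satisfies one of the alternatives. Condition met.
  (d) The claim does not concern real property. The proviso rescues it, though: Dario Okafor resides in Fendale. Condition met.
  → The court has jurisdiction.
Courts with jurisdiction: the Superior Court of Velstead, the Civil Court of Fendale — 2 in total.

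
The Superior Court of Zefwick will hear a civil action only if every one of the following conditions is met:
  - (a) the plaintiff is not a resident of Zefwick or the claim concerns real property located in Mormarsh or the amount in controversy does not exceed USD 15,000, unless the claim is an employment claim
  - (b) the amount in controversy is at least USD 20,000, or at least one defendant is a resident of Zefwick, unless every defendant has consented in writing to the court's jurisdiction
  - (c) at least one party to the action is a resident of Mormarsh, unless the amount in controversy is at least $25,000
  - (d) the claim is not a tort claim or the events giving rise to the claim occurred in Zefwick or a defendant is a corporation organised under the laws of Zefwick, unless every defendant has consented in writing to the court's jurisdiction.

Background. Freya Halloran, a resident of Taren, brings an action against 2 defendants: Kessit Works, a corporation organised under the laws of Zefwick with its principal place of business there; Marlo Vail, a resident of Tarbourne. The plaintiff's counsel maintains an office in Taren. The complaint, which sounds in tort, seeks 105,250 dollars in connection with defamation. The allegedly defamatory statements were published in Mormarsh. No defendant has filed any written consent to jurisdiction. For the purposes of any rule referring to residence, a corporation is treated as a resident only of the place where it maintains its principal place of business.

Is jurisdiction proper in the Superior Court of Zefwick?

Yes

The Superior Court of Zefwick:
  (a) The plaintiff resides in Taren, which is not Zefwick, which satisfies one of the alternatives. Satisfied.
  (b) The amount in controversy is $105,250, which meets the USD 20,000 floor, so this disjunct is met. Condition met.
  (c) No party resides in Mormarsh. The proviso rescues it, though: the amount in controversy is $105,250, which meets the $25,000 floor. Met.
  (d) Kessit Works is organised under the laws of Zefwick, so one alternative holds. Condition met.
  → All conditions met; jurisdiction exists.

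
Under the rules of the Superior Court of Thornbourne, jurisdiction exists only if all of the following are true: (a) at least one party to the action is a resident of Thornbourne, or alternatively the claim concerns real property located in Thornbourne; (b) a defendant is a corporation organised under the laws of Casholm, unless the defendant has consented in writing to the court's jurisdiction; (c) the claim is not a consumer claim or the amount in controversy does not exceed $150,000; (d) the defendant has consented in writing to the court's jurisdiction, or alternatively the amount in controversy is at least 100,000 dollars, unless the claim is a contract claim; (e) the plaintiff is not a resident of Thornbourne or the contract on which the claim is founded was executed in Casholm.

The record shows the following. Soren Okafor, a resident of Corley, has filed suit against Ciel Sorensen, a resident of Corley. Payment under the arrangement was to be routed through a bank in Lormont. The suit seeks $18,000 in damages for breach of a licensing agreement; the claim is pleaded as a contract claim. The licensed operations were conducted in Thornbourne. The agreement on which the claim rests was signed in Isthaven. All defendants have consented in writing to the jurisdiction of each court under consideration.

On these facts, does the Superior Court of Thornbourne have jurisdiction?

The Superior Court of Thornbourne:
  (a) No party resides in Thornbourne; the claim does not concern real property — every alternative fails. Condition not met.
  (b) No defendant is a corporation. However, every defendant has filed written consent, so the 'unless' proviso supplies this condition. Satisfied.
  (c) The claim is a contract claim, not a consumer claim, so one alternative holds. Satisfied.
  (d) Every defendant has filed written consent, which satisfies one of the alternatives. Condition met.
  (e) The plaintiff resides in Corley, which is not Thornbourne, which satisfies one of the alternatives. Satisfied.
  → Not every requirement is met — no jurisdiction.

No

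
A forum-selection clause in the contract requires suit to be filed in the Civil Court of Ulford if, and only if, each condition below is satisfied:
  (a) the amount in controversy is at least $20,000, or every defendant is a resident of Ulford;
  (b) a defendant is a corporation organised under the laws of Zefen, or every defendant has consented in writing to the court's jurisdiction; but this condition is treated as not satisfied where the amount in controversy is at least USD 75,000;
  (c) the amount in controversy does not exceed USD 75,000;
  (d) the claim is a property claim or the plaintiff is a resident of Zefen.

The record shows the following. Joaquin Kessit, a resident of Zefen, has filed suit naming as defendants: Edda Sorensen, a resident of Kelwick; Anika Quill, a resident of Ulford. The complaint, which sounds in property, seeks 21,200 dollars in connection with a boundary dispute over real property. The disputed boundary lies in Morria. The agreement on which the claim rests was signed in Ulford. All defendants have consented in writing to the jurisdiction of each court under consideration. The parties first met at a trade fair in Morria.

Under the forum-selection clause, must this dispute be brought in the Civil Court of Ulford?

Yes

The Civil Court of Ulford:
  (a) The amount in controversy is 21,200 dollars, which meets the 20,000 dollars floor, which satisfies one of the alternatives. Met.
  (b) Every defendant has filed written consent — that alternative is enough. The carve-out does not apply: the amount in controversy is USD 21,200, below the 75,000 dollars floor. Met.
  (c) The amount in controversy is 21,200 dollars, within the $75,000 ceiling. Met.
  (d) The claim is a property claim — that alternative is enough. Satisfied.
  → Forum clause is triggered.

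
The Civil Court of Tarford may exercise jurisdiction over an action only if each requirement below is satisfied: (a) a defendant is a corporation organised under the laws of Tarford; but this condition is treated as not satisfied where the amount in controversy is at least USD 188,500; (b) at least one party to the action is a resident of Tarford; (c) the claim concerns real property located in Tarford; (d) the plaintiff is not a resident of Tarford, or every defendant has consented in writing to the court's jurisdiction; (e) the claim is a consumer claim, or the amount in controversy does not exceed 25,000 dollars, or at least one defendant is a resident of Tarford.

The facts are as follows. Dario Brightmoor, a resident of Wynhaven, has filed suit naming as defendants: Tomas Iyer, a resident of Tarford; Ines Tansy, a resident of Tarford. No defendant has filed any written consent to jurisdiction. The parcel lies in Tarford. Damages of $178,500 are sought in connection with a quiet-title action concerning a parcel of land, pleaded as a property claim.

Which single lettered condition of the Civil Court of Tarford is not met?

(a)

The Civil Court of Tarford:
  (a) No defendant is a corporation. Condition not met.
  (b) Tomas Iyer resides in Tarford. Satisfied.
  (c) The property lies in Tarford. Condition met.
  (d) The plaintiff resides in Wynhaven, which is not Tarford, so one alternative holds. Met.
  (e) Tomas Iyer resides in Tarford — that alternative is enough. Satisfied.
Only condition (a) fails.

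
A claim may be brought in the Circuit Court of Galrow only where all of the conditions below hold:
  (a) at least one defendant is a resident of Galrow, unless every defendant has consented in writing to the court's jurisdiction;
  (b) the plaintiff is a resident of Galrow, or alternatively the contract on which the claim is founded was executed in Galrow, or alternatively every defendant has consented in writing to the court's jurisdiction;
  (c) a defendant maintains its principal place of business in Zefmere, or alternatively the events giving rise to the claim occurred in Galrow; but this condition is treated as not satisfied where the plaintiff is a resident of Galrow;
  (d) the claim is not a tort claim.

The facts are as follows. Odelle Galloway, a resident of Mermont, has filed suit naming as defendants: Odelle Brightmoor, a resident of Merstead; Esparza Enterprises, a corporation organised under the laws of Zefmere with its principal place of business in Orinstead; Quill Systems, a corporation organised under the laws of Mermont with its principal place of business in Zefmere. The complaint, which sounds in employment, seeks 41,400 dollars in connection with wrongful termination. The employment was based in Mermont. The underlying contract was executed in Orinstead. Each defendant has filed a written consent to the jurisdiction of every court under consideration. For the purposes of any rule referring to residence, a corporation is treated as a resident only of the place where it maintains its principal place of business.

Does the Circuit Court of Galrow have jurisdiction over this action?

The Circuit Court of Galrow:
  (a) No defendant resides in Galrow (they reside in Merstead, Orinstead, Zefmere). However, every defendant has filed written consent, so the 'unless' proviso supplies this condition. Met.
  (b) Every defendant has filed written consent — that alternative is enough. Condition met.
  (c) Quill Systems has its principal place of business in Zefmere, so this disjunct is met. The carve-out does not apply: the plaintiff resides in Mermont, not Galrow. Met.
  (d) The claim is an employment claim, not a tort claim. Met.
  → All conditions met; jurisdiction exists.

Yes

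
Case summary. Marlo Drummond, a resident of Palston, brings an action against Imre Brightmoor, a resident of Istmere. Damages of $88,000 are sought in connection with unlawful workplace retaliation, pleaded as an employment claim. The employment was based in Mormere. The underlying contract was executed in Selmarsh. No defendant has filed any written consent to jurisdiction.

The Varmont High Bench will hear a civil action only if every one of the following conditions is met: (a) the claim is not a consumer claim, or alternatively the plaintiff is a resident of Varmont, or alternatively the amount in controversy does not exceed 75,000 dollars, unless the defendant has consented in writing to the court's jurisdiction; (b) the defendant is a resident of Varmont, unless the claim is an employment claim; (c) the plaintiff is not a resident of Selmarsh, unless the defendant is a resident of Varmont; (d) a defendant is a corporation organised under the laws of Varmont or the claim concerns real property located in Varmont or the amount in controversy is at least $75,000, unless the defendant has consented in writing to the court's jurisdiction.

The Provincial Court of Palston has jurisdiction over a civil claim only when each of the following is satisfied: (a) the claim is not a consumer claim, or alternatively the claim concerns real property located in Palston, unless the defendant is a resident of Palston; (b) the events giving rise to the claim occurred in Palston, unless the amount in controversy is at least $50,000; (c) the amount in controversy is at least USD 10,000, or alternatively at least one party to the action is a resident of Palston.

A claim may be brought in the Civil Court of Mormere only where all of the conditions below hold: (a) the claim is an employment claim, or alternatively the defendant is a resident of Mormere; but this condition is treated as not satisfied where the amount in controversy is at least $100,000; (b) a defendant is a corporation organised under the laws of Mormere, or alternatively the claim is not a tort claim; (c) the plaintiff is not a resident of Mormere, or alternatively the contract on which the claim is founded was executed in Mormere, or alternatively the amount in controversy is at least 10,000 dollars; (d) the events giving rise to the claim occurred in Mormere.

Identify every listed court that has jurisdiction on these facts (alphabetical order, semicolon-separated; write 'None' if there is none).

the Civil Court of Mormere; the Provincial Court of Palston; the Varmont High Bench

The Varmont High Bench:
  (a) The claim is an employment claim, not a consumer claim, so one alternative holds. Met.
  (b) The defendant resides in Istmere, not Varmont. However, the claim is an employment claim, so the 'unless' proviso supplies this condition. Condition met.
  (c) The plaintiff resides in Palston, which is not Selmarsh. Condition met.
  (d) The amount in controversy is 88,000 dollars, which meets the USD 75,000 floor — that alternative is enough. Met.
  → Jurisdiction lies.
The Provincial Court of Palston:
  (a) The claim is an employment claim, not a consumer claim, which satisfies one of the alternatives. Satisfied.
  (b) The operative events occurred in Mormere, not Palston. But the amount in controversy is USD 88,000, which meets the 50,000 dollars floor, and the 'unless' clause therefore excuses the requirement. Met.
  (c) The amount in controversy is $88,000, which meets the 10,000 dollars floor, so one alternative holds. Satisfied.
  → All conditions met; jurisdiction exists.
The Civil Court of Mormere:
  (a) The claim is an employment claim, which satisfies one of the alternatives. The exception is not triggered, since the amount in controversy is $88,000, below the USD 100,000 floor. Met.
  (b) The claim is an employment claim, not a tort claim, so one alternative holds. Met.
  (c) The plaintiff resides in Palston, which is not Mormere — that alternative is enough. Condition met.
  (d) The operative events occurred in Mormere. Condition met.
  → The court has jurisdiction.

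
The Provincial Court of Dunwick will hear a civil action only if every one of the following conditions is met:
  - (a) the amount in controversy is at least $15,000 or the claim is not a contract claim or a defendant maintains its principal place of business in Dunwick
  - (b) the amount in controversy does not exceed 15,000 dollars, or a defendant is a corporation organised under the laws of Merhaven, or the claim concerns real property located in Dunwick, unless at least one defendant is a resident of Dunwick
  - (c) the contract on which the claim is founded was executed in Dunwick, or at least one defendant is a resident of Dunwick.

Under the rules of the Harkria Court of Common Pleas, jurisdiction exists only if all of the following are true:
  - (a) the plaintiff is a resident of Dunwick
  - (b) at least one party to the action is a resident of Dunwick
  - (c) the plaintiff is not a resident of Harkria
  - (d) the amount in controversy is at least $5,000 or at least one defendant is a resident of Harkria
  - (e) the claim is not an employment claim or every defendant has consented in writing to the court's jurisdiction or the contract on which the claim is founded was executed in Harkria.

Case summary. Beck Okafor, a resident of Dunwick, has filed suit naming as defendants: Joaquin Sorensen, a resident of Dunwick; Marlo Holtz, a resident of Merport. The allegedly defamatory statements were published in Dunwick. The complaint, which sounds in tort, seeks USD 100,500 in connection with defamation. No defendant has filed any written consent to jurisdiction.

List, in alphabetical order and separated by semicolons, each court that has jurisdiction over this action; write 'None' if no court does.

the Harkria Court of Common Pleas; the Provincial Court of Dunwick

The Provincial Court of Dunwick:
  (a) The amount in controversy is 100,500 dollars, which meets the USD 15,000 floor, which satisfies one of the alternatives. Met.
  (b) The amount in controversy is USD 100,500, above the $15,000 ceiling; no defendant is a corporation; the claim does not concern real property — every alternative fails. The proviso rescues it, though: Joaquin Sorensen resides in Dunwick. Condition met.
  (c) Joaquin Sorensen resides in Dunwick, so one alternative holds. Satisfied.
  → The court has jurisdiction.
The Harkria Court of Common Pleas:
  (a) The plaintiff resides in Dunwick. Met.
  (b) Beck Okafor resides in Dunwick. Met.
  (c) The plaintiff resides in Dunwick, which is not Harkria. Met.
  (d) The amount in controversy is 100,500 dollars, which meets the 5,000 dollars floor, so this disjunct is met. Satisfied.
  (e) The claim is a tort claim, not an employment claim, so one alternative holds. Met.
  → All conditions met; jurisdiction exists.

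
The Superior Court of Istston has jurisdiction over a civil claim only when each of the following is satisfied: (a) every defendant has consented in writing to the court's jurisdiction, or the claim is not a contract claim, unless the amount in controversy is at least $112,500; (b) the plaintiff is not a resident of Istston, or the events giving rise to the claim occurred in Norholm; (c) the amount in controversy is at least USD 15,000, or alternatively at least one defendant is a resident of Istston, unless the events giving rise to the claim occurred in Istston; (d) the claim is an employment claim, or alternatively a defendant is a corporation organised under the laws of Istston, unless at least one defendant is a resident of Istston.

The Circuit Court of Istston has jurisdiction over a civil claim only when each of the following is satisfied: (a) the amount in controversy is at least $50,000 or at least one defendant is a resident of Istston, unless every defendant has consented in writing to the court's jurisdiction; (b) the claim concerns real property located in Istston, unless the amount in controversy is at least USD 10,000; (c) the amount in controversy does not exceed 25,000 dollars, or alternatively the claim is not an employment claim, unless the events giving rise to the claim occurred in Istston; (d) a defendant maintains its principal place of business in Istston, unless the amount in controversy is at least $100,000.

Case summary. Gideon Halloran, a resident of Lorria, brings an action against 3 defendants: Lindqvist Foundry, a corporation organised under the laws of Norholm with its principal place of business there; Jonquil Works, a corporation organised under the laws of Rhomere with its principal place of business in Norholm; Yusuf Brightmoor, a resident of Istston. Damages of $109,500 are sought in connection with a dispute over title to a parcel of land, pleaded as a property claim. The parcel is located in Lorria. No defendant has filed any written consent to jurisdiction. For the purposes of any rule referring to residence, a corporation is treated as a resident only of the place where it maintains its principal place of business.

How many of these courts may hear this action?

The Superior Court of Istston:
  (a) The claim is a property claim, not a contract claim, so one alternative holds. Satisfied.
  (b) The plaintiff resides in Lorria, which is not Istston, which satisfies one of the alternatives. Condition met.
  (c) The amount in controversy is 109,500 dollars, which meets the 15,000 dollars floor, so one alternative holds. Satisfied.
  (d) The claim is a property claim, not an employment claim; the corporate defendant(s) are organised in Norholm, Rhomere, not Istston — none of the alternatives is met. The proviso rescues it, though: Yusuf Brightmoor resides in Istston. Met.
  → Jurisdiction lies.
The Circuit Court of Istston:
  (a) The amount in controversy is 109,500 dollars, which meets the 50,000 dollars floor, so this disjunct is met. Condition met.
  (b) The property lies in Lorria, not Istston. But the amount in controversy is 109,500 dollars, which meets the $10,000 floor, and the 'unless' clause therefore excuses the requirement. Met.
  (c) The claim is a property claim, not an employment claim, so one alternative holds. Satisfied.
  (d) The corporate defendant(s) have their principal place of business in Norholm, not Istston. The proviso rescues it, though: the amount in controversy is 109,500 dollars, which meets the USD 100,000 floor. Met.
  → Jurisdiction lies.
Courts with jurisdiction: the Superior Court of Istston, the Circuit Court of Istston — 2 in total.

2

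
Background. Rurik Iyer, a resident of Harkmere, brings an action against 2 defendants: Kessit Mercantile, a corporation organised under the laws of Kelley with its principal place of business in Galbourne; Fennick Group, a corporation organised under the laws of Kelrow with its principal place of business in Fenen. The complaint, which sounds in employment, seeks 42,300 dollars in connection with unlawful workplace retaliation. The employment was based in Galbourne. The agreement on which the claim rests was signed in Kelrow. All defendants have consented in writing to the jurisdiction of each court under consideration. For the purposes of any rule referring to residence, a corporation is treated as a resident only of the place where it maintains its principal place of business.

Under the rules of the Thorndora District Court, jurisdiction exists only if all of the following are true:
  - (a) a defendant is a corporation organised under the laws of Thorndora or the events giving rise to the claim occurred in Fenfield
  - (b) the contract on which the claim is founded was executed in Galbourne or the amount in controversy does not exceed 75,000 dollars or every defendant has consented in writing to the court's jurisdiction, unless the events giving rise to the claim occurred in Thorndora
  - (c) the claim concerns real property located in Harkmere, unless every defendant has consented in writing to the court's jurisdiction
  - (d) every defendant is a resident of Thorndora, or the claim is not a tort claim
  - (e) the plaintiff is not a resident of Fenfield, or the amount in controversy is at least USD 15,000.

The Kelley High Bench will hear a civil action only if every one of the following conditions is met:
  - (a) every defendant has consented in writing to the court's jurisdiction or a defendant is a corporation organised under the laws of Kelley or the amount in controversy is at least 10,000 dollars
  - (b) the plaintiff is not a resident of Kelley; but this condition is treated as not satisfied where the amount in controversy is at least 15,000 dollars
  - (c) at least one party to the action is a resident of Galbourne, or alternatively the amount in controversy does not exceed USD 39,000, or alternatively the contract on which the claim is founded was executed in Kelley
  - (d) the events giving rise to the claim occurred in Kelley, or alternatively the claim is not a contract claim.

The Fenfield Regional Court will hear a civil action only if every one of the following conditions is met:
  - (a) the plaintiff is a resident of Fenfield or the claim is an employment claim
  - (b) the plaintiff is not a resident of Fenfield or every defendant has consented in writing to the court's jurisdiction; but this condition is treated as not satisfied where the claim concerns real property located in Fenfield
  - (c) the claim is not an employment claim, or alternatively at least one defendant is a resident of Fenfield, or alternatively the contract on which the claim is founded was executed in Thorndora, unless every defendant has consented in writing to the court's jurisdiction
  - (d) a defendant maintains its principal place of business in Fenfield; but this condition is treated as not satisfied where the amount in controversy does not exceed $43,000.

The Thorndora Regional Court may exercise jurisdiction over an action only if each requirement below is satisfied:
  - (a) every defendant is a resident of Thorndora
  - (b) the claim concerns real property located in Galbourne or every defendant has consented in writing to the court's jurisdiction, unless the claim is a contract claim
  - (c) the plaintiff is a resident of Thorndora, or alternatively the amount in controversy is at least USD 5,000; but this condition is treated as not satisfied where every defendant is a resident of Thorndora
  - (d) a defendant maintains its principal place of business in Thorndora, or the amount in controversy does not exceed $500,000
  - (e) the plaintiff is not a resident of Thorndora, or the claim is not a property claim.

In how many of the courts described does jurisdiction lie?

The Thorndora District Court:
  (a) The corporate defendant(s) are organised in Kelley, Kelrow, not Thorndora; the operative events occurred in Galbourne, not Fenfield — every alternative fails. Not satisfied.
  (b) The amount in controversy is $42,300, within the $75,000 ceiling, which satisfies one of the alternatives. Satisfied.
  (c) The claim does not concern real property. But every defendant has filed written consent, and the 'unless' clause therefore excuses the requirement. Satisfied.
  (d) The claim is an employment claim, not a tort claim, which satisfies one of the alternatives. Condition met.
  (e) The plaintiff resides in Harkmere, which is not Fenfield, so one alternative holds. Met.
  → The court lacks jurisdiction.
The Kelley High Bench:
  (a) Every defendant has filed written consent, so one alternative holds. Satisfied.
  (b) The plaintiff resides in Harkmere, which is not Kelley. But the carve-out bites: the amount in controversy is $42,300, which meets the USD 15,000 floor. Not met.
  (c) Kessit Mercantile resides in Galbourne — that alternative is enough. Met.
  (d) The claim is an employment claim, not a contract claim, which satisfies one of the alternatives. Met.
  → At least one condition fails; no jurisdiction.
The Fenfield Regional Court:
  (a) The claim is an employment claim, so one alternative holds. Met.
  (b) The plaintiff resides in Harkmere, which is not Fenfield, so this disjunct is met. And the carve-out is inapplicable — the claim does not concern real property. Met.
  (c) The claim is an employment claim; no defendant resides in Fenfield (they reside in Galbourne, Fenen); the contract was executed in Kelrow, not Thorndora — no alternative holds. But every defendant has filed written consent, and the 'unless' clause therefore excuses the requirement. Met.
  (d) The corporate defendant(s) have their principal place of business in Fenen, Galbourne, not Fenfield. Not met.
  → The court lacks jurisdiction.
The Thorndora Regional Court:
  (a) The defendants reside as follows — Kessit Mercantile in Galbourne, Fennick Group in Fenen — not all in Thorndora. Condition not met.
  (b) Every defendant has filed written consent, so one alternative holds. Met.
  (c) The amount in controversy is $42,300, which meets the 5,000 dollars floor, which satisfies one of the alternatives. The carve-out does not apply: the defendants reside as follows — Kessit Mercantile in Galbourne, Fennick Group in Fenen — not all in Thorndora. Met.
  (d) The amount in controversy is 42,300 dollars, within the $500,000 ceiling, so this disjunct is met. Condition met.
  (e) The plaintiff resides in Harkmere, which is not Thorndora, so one alternative holds. Satisfied.
  → Not every requirement is met — no jurisdiction.
No court satisfies all of its conditions.

0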